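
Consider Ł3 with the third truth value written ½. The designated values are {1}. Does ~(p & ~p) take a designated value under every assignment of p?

Countermodel: p=½ gives ½, which is not designated.

No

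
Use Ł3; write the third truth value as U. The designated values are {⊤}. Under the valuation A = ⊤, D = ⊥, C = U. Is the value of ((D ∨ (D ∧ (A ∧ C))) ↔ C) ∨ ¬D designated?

A ∧ C = ⊤ ∧ U = U
D ∧ (A ∧ C) = ⊥ ∧ U = ⊥
D ∨ (D ∧ (A ∧ C)) = ⊥ ∨ ⊥ = ⊥
(D ∨ (D ∧ (A ∧ C))) ↔ C = ⊥ ↔ U = U
¬D = ¬⊥ = ⊤
((D ∨ (D ∧ (A ∧ C))) ↔ C) ∨ ¬D = U ∨ ⊤ = ⊤
⊤ ∈ {⊤}.

Yes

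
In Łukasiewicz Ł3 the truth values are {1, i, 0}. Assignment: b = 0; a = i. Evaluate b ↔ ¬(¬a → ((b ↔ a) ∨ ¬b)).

1

¬a = ¬i = i
b ↔ a = 0 ↔ i = i  [1 − |0−½|]
¬b = ¬0 = 1
(b ↔ a) ∨ ¬b = i ∨ 1 = 1
¬a → ((b ↔ a) ∨ ¬b) = i → 1 = 1
¬(¬a → ((b ↔ a) ∨ ¬b)) = ¬1 = 0
b ↔ ¬(¬a → ((b ↔ a) ∨ ¬b)) = 0 ↔ 0 = 1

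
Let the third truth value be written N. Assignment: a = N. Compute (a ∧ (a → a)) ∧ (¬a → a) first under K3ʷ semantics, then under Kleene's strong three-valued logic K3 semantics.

N; N

In K3ʷ: a → a = N → N = N
a ∧ (a → a) = N ∧ N = N
¬a = ¬N = N
¬a → a = N → N = N
(a ∧ (a → a)) ∧ (¬a → a) = N ∧ N = N
In Kleene's strong three-valued logic K3: a → a = N → N = N  [¬N ∨ N]
a ∧ (a → a) = N ∧ N = N
¬a = ¬N = N
¬a → a = N → N = N
(a ∧ (a → a)) ∧ (¬a → a) = N ∧ N = N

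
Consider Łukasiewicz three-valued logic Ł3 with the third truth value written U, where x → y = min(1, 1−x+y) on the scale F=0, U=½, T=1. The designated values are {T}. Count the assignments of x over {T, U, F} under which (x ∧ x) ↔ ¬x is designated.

1

x=T: F ·
x=U: T ✓
x=F: F ·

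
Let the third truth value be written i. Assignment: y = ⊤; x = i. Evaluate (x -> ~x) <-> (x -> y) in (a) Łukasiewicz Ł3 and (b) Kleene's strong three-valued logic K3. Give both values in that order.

⊤; i

In Łukasiewicz Ł3: ~x = ~i = i
x -> ~x = i -> i = ⊤  [min(1, 1−½+½)]
x -> y = i -> ⊤ = ⊤
(x -> ~x) <-> (x -> y) = ⊤ <-> ⊤ = ⊤
In Kleene's strong three-valued logic K3: ~x = ~i = i
x -> ~x = i -> i = i
x -> y = i -> ⊤ = ⊤
(x -> ~x) <-> (x -> y) = i <-> ⊤ = i
They differ because Łukasiewicz Ł3 and Kleene's strong three-valued logic K3 treat i differently under implication.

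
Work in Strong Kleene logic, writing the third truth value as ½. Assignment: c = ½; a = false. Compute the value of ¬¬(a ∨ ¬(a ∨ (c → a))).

½

c → a = ½ → false = ½  [¬½ ∨ false]
a ∨ (c → a) = false ∨ ½ = ½
¬(a ∨ (c → a)) = ¬½ = ½
a ∨ ¬(a ∨ (c → a)) = false ∨ ½ = ½
¬(a ∨ ¬(a ∨ (c → a))) = ¬½ = ½
¬¬(a ∨ ¬(a ∨ (c → a))) = ¬½ = ½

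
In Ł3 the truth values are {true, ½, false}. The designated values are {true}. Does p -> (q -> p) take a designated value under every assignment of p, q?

Yes

Every assignment of p, q over {true, ½, false} gives a value in {true}.
In particular, with p=½, q=½: p -> (q -> p) = true.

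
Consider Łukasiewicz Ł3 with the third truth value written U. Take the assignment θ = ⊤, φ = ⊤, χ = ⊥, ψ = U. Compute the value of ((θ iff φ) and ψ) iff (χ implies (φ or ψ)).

θ iff φ = ⊤ iff ⊤ = ⊤
(θ iff φ) and ψ = ⊤ and U = U
φ or ψ = ⊤ or U = ⊤
χ implies (φ or ψ) = ⊥ implies ⊤ = ⊤
((θ iff φ) and ψ) iff (χ implies (φ or ψ)) = U iff ⊤ = U  [1 − |½−1|]

U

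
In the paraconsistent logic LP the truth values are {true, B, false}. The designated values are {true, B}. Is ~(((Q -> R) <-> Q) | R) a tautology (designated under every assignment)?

Countermodel: Q=true, R=true gives false, which is not designated.

No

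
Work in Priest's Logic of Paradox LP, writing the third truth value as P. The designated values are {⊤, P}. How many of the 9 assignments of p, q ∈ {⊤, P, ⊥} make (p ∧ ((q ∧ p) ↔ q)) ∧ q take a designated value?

4

Designated under: (p=⊤, q=⊤); (p=⊤, q=P); (p=P, q=⊤); (p=P, q=P).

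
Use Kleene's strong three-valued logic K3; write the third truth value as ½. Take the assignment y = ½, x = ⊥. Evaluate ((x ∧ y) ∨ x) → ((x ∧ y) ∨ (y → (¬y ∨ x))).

x ∧ y = ⊥ ∧ ½ = ⊥
(x ∧ y) ∨ x = ⊥ ∨ ⊥ = ⊥
x ∧ y = ⊥ ∧ ½ = ⊥
¬y = ¬½ = ½
¬y ∨ x = ½ ∨ ⊥ = ½
y → (¬y ∨ x) = ½ → ½ = ½
(x ∧ y) ∨ (y → (¬y ∨ x)) = ⊥ ∨ ½ = ½
((x ∧ y) ∨ x) → ((x ∧ y) ∨ (y → (¬y ∨ x))) = ⊥ → ½ = ⊤

⊤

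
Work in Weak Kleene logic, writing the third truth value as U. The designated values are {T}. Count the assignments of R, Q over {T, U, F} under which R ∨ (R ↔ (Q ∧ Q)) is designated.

3

Designated under: (R=T, Q=T); (R=T, Q=F); (R=F, Q=F).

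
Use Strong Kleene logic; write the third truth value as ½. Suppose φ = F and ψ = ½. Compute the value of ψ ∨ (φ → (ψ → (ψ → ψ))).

ψ → ψ = ½ → ½ = ½  [¬½ ∨ ½]
ψ → (ψ → ψ) = ½ → ½ = ½
φ → (ψ → (ψ → ψ)) = F → ½ = T
ψ ∨ (φ → (ψ → (ψ → ψ))) = ½ ∨ T = T

T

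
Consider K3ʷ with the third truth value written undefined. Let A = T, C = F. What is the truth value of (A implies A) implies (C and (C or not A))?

A implies A = T implies T = T
not A = not T = F
C or not A = F or F = F
C and (C or not A) = F and F = F
(A implies A) implies (C and (C or not A)) = T implies F = F

F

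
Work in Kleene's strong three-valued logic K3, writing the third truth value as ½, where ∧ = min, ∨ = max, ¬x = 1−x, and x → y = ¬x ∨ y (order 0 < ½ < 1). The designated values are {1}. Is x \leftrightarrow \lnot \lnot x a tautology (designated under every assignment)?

Countermodel: x=½ gives ½, which is not designated.

No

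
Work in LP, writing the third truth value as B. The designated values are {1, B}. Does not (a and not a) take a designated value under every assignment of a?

Every assignment of a over {1, B, 0} gives a value in {1, B}.
In particular, with a=B: not (a and not a) = B.

Yes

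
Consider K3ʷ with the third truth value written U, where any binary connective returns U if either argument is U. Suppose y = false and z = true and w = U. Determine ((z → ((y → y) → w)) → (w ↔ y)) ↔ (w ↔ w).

y → y = false → false = true
(y → y) → w = true → U = U  [any arg is the third value ⇒ result is the third value]
z → ((y → y) → w) = true → U = U
w ↔ y = U ↔ false = U
(z → ((y → y) → w)) → (w ↔ y) = U → U = U
w ↔ w = U ↔ U = U
((z → ((y → y) → w)) → (w ↔ y)) ↔ (w ↔ w) = U ↔ U = U

U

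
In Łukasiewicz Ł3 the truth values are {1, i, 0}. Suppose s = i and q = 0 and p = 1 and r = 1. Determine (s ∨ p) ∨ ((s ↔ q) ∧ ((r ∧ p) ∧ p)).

s ∨ p = i ∨ 1 = 1
s ↔ q = i ↔ 0 = i  [1 − |½−0|]
r ∧ p = 1 ∧ 1 = 1
(r ∧ p) ∧ p = 1 ∧ 1 = 1
(s ↔ q) ∧ ((r ∧ p) ∧ p) = i ∧ 1 = i
(s ∨ p) ∨ ((s ↔ q) ∧ ((r ∧ p) ∧ p)) = 1 ∨ i = 1

1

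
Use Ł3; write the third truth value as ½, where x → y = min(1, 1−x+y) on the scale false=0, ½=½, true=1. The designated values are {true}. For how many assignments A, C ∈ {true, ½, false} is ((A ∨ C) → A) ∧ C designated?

Designated under: (A=true, C=true).

1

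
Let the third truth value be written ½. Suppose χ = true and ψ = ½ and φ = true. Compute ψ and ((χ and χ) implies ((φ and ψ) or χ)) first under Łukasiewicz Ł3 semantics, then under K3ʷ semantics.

In Łukasiewicz Ł3: χ and χ = true and true = true
φ and ψ = true and ½ = ½
(φ and ψ) or χ = ½ or true = true
(χ and χ) implies ((φ and ψ) or χ) = true implies true = true
ψ and ((χ and χ) implies ((φ and ψ) or χ)) = ½ and true = ½
In K3ʷ: χ and χ = true and true = true
φ and ψ = true and ½ = ½
(φ and ψ) or χ = ½ or true = ½
(χ and χ) implies ((φ and ψ) or χ) = true implies ½ = ½
ψ and ((χ and χ) implies ((φ and ψ) or χ)) = ½ and ½ = ½

½; ½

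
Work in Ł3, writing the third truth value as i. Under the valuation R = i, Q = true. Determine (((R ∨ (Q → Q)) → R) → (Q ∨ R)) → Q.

Q → Q = true → true = true
R ∨ (Q → Q) = i ∨ true = true
(R ∨ (Q → Q)) → R = true → i = i  [min(1, 1−1+½)]
Q ∨ R = true ∨ i = true
((R ∨ (Q → Q)) → R) → (Q ∨ R) = i → true = true
(((R ∨ (Q → Q)) → R) → (Q ∨ R)) → Q = true → true = true

true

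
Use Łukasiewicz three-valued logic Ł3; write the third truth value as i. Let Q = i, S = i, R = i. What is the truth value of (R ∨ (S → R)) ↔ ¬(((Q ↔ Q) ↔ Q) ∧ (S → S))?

i

S → R = i → i = T
R ∨ (S → R) = i ∨ T = T
Q ↔ Q = i ↔ i = T
(Q ↔ Q) ↔ Q = T ↔ i = i
S → S = i → i = T
((Q ↔ Q) ↔ Q) ∧ (S → S) = i ∧ T = i
¬(((Q ↔ Q) ↔ Q) ∧ (S → S)) = ¬i = i
(R ∨ (S → R)) ↔ ¬(((Q ↔ Q) ↔ Q) ∧ (S → S)) = T ↔ i = i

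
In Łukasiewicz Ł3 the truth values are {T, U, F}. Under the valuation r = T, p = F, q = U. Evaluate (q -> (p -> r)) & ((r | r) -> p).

p -> r = F -> T = T
q -> (p -> r) = U -> T = T  [min(1, 1−½+1)]
r | r = T | T = T
(r | r) -> p = T -> F = F
(q -> (p -> r)) & ((r | r) -> p) = T & F = F

F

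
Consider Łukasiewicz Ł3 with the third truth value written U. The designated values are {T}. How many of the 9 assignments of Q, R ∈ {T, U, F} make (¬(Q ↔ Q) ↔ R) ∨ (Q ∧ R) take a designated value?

Designated under: (Q=T, R=T); (Q=T, R=F); (Q=U, R=F); (Q=F, R=F).

4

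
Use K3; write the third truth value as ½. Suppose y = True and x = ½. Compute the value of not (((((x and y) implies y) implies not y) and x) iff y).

x and y = ½ and True = ½
(x and y) implies y = ½ implies True = True
not y = not True = False
((x and y) implies y) implies not y = True implies False = False
(((x and y) implies y) implies not y) and x = False and ½ = False
((((x and y) implies y) implies not y) and x) iff y = False iff True = False
not (((((x and y) implies y) implies not y) and x) iff y) = not False = True

True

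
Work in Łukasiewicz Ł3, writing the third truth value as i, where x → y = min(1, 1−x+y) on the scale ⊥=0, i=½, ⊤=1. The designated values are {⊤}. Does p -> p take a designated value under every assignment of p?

Yes

Every assignment of p over {⊤, i, ⊥} gives a value in {⊤}.
In particular, with p=i: p -> p = ⊤.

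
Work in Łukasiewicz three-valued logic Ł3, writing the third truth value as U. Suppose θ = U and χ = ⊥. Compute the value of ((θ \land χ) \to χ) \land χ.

θ \land χ = U \land ⊥ = ⊥
(θ \land χ) \to χ = ⊥ \to ⊥ = ⊤
((θ \land χ) \to χ) \land χ = ⊤ \land ⊥ = ⊥

⊥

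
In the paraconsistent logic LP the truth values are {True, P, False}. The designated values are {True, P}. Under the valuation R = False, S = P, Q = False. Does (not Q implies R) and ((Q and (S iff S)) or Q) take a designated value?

No

not Q = not False = True
not Q implies R = True implies False = False
S iff S = P iff P = P
Q and (S iff S) = False and P = False
(Q and (S iff S)) or Q = False or False = False
(not Q implies R) and ((Q and (S iff S)) or Q) = False and False = False
False ∉ {True, P}.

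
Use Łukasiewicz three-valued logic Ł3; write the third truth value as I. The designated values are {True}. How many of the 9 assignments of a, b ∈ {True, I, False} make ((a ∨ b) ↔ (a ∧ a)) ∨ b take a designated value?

Of the 9 assignments, 8 give a value in {True}.

8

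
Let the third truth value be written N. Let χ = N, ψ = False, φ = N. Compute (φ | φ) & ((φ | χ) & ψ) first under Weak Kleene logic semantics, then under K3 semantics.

In Weak Kleene logic: φ | φ = N | N = N
φ | χ = N | N = N
(φ | χ) & ψ = N & False = N
(φ | φ) & ((φ | χ) & ψ) = N & N = N
In K3: φ | φ = N | N = N
φ | χ = N | N = N
(φ | χ) & ψ = N & False = False
(φ | φ) & ((φ | χ) & ψ) = N & False = False
They differ because Weak Kleene logic and K3 treat N differently under the binary connectives.

N; False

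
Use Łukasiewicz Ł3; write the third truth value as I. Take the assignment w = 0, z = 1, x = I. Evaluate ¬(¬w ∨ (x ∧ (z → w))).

¬w = ¬0 = 1
z → w = 1 → 0 = 0
x ∧ (z → w) = I ∧ 0 = 0
¬w ∨ (x ∧ (z → w)) = 1 ∨ 0 = 1
¬(¬w ∨ (x ∧ (z → w))) = ¬1 = 0

0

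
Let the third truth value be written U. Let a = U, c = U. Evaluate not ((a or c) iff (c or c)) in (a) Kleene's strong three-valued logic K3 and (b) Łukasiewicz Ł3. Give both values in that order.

In Kleene's strong three-valued logic K3: a or c = U or U = U
c or c = U or U = U
(a or c) iff (c or c) = U iff U = U
not ((a or c) iff (c or c)) = not U = U
In Łukasiewicz Ł3: a or c = U or U = U
c or c = U or U = U
(a or c) iff (c or c) = U iff U = True  [1 − |½−½|]
not ((a or c) iff (c or c)) = not True = False
They differ because Kleene's strong three-valued logic K3 and Łukasiewicz Ł3 treat U differently under implication.

U; False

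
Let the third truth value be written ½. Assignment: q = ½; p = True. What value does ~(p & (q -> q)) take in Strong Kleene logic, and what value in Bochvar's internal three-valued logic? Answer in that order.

½; ½

In Strong Kleene logic: q -> q = ½ -> ½ = ½
p & (q -> q) = True & ½ = ½
~(p & (q -> q)) = ~½ = ½
In Bochvar's internal three-valued logic: q -> q = ½ -> ½ = ½
p & (q -> q) = True & ½ = ½
~(p & (q -> q)) = ~½ = ½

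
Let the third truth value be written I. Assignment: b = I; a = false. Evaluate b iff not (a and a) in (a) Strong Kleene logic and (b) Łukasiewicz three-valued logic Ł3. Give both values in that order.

I; I

In Strong Kleene logic: a and a = false and false = false
not (a and a) = not false = true
b iff not (a and a) = I iff true = I
In Łukasiewicz three-valued logic Ł3: a and a = false and false = false
not (a and a) = not false = true
b iff not (a and a) = I iff true = I  [1 − |½−1|]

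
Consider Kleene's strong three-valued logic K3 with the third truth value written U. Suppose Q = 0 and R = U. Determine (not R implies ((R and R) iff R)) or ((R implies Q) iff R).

U

not R = not U = U
R and R = U and U = U
(R and R) iff R = U iff U = U
not R implies ((R and R) iff R) = U implies U = U
R implies Q = U implies 0 = U
(R implies Q) iff R = U iff U = U
(not R implies ((R and R) iff R)) or ((R implies Q) iff R) = U or U = U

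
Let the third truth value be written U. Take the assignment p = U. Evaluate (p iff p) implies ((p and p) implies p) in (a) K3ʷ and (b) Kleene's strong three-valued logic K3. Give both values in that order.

U; U

In K3ʷ: p iff p = U iff U = U
p and p = U and U = U
(p and p) implies p = U implies U = U  [any arg is the third value ⇒ result is the third value]
(p iff p) implies ((p and p) implies p) = U implies U = U
In Kleene's strong three-valued logic K3: p iff p = U iff U = U
p and p = U and U = U
(p and p) implies p = U implies U = U
(p iff p) implies ((p and p) implies p) = U implies U = U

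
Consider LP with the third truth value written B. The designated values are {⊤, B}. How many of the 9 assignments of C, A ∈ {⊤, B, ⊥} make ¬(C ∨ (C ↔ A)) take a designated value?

5

Of the 9 assignments, 5 give a value in {⊤, B}.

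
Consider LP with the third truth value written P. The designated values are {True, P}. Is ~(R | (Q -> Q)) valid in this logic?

No

Countermodel: R=True, Q=True gives False, which is not designated.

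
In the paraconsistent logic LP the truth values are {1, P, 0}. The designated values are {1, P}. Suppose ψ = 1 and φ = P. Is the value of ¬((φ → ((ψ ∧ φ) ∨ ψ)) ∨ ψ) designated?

ψ ∧ φ = 1 ∧ P = P
(ψ ∧ φ) ∨ ψ = P ∨ 1 = 1
φ → ((ψ ∧ φ) ∨ ψ) = P → 1 = 1
(φ → ((ψ ∧ φ) ∨ ψ)) ∨ ψ = 1 ∨ 1 = 1
¬((φ → ((ψ ∧ φ) ∨ ψ)) ∨ ψ) = ¬1 = 0
0 ∉ {1, P}.

No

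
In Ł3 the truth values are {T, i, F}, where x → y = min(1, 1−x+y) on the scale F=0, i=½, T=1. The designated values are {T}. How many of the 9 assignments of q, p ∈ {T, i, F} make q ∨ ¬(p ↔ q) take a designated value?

4

Designated under: (q=T, p=T); (q=T, p=i); (q=T, p=F); (q=F, p=T).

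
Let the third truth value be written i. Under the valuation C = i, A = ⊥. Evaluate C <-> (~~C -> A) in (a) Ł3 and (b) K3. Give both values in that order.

In Ł3: ~C = ~i = i
~~C = ~i = i
~~C -> A = i -> ⊥ = i  [min(1, 1−½+0)]
C <-> (~~C -> A) = i <-> i = ⊤
In K3: ~C = ~i = i
~~C = ~i = i
~~C -> A = i -> ⊥ = i
C <-> (~~C -> A) = i <-> i = i
They differ because Ł3 and K3 treat i differently under implication.

⊤; i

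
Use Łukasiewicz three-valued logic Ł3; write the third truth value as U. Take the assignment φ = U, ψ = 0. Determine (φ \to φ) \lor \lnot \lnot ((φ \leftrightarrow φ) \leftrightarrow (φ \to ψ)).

φ \to φ = U \to U = 1  [min(1, 1−½+½)]
φ \leftrightarrow φ = U \leftrightarrow U = 1
φ \to ψ = U \to 0 = U
(φ \leftrightarrow φ) \leftrightarrow (φ \to ψ) = 1 \leftrightarrow U = U
\lnot ((φ \leftrightarrow φ) \leftrightarrow (φ \to ψ)) = \lnot U = U
\lnot \lnot ((φ \leftrightarrow φ) \leftrightarrow (φ \to ψ)) = \lnot U = U
(φ \to φ) \lor \lnot \lnot ((φ \leftrightarrow φ) \leftrightarrow (φ \to ψ)) = 1 \lor U = 1

1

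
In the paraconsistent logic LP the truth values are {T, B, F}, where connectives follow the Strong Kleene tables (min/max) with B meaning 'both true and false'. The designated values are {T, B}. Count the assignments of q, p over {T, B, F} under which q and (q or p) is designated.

Of the 9 assignments, 6 give a value in {T, B}.

6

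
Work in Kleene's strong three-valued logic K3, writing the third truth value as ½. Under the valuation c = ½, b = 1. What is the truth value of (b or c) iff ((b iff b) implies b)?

1

b or c = 1 or ½ = 1
b iff b = 1 iff 1 = 1
(b iff b) implies b = 1 implies 1 = 1
(b or c) iff ((b iff b) implies b) = 1 iff 1 = 1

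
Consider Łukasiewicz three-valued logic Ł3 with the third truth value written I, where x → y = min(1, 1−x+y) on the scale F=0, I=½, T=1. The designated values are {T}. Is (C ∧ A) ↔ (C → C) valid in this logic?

No

Countermodel: C=T, A=I gives I, which is not designated.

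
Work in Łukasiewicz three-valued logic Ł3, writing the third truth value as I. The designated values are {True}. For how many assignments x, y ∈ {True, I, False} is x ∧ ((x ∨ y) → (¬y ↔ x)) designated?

Designated under: (x=True, y=False).

1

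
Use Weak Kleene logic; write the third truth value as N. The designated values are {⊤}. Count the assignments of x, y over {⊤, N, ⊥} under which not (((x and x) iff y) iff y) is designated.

2

Designated under: (x=⊥, y=⊤); (x=⊥, y=⊥).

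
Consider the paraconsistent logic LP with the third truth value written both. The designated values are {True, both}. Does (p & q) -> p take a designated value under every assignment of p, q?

Every assignment of p, q over {True, both, False} gives a value in {True, both}.
In particular, with p=both, q=both: (p & q) -> p = both.

Yes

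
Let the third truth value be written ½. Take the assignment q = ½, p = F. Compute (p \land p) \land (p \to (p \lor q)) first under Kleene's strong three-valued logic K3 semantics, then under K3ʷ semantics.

F; ½

In Kleene's strong three-valued logic K3: p \land p = F \land F = F
p \lor q = F \lor ½ = ½
p \to (p \lor q) = F \to ½ = T  [\lnot F \lor ½]
(p \land p) \land (p \to (p \lor q)) = F \land T = F
In K3ʷ: p \land p = F \land F = F
p \lor q = F \lor ½ = ½
p \to (p \lor q) = F \to ½ = ½  [any arg is the third value ⇒ result is the third value]
(p \land p) \land (p \to (p \lor q)) = F \land ½ = ½
They differ because Kleene's strong three-valued logic K3 and K3ʷ treat ½ differently under the binary connectives.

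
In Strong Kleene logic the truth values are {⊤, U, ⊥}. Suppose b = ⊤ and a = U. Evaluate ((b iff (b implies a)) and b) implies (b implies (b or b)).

b implies a = ⊤ implies U = U  [not ⊤ or U]
b iff (b implies a) = ⊤ iff U = U
(b iff (b implies a)) and b = U and ⊤ = U
b or b = ⊤ or ⊤ = ⊤
b implies (b or b) = ⊤ implies ⊤ = ⊤
((b iff (b implies a)) and b) implies (b implies (b or b)) = U implies ⊤ = ⊤

⊤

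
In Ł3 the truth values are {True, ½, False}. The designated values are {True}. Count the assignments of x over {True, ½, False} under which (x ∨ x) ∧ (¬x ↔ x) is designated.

x=True: False ·
x=½: ½ ·
x=False: False ·

0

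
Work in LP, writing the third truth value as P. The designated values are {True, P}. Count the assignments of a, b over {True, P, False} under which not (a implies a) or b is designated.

7

Of the 9 assignments, 7 give a value in {True, P}.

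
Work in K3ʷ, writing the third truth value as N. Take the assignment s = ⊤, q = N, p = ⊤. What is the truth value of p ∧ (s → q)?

s → q = ⊤ → N = N  [any arg is the third value ⇒ result is the third value]
p ∧ (s → q) = ⊤ ∧ N = N

N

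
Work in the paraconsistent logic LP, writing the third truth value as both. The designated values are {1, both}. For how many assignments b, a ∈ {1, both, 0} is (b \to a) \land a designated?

Of the 9 assignments, 6 give a value in {1, both}.

6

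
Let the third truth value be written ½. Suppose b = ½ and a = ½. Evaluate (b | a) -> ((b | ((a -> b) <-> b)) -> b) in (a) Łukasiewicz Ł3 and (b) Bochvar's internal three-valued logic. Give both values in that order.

In Łukasiewicz Ł3: b | a = ½ | ½ = ½
a -> b = ½ -> ½ = true
(a -> b) <-> b = true <-> ½ = ½
b | ((a -> b) <-> b) = ½ | ½ = ½
(b | ((a -> b) <-> b)) -> b = ½ -> ½ = true
(b | a) -> ((b | ((a -> b) <-> b)) -> b) = ½ -> true = true
In Bochvar's internal three-valued logic: b | a = ½ | ½ = ½
a -> b = ½ -> ½ = ½  [any arg is the third value ⇒ result is the third value]
(a -> b) <-> b = ½ <-> ½ = ½
b | ((a -> b) <-> b) = ½ | ½ = ½
(b | ((a -> b) <-> b)) -> b = ½ -> ½ = ½
(b | a) -> ((b | ((a -> b) <-> b)) -> b) = ½ -> ½ = ½
They differ because Łukasiewicz Ł3 and Bochvar's internal three-valued logic treat ½ differently under the binary connectives.

true; ½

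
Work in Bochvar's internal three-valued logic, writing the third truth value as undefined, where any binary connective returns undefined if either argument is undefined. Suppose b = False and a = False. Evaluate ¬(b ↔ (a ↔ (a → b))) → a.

a → b = False → False = True
a ↔ (a → b) = False ↔ True = False
b ↔ (a ↔ (a → b)) = False ↔ False = True
¬(b ↔ (a ↔ (a → b))) = ¬True = False
¬(b ↔ (a ↔ (a → b))) → a = False → False = True

True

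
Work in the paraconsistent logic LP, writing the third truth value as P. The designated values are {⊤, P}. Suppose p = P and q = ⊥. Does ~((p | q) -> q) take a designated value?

Yes

p | q = P | ⊥ = P
(p | q) -> q = P -> ⊥ = P  [~P | ⊥]
~((p | q) -> q) = ~P = P
P ∈ {⊤, P}.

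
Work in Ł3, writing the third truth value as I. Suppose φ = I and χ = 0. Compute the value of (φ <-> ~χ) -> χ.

I

~χ = ~0 = 1
φ <-> ~χ = I <-> 1 = I  [1 − |½−1|]
(φ <-> ~χ) -> χ = I -> 0 = I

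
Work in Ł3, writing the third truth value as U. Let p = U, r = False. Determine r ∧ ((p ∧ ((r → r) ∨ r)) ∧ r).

False

r → r = False → False = True
(r → r) ∨ r = True ∨ False = True
p ∧ ((r → r) ∨ r) = U ∧ True = U
(p ∧ ((r → r) ∨ r)) ∧ r = U ∧ False = False
r ∧ ((p ∧ ((r → r) ∨ r)) ∧ r) = False ∧ False = False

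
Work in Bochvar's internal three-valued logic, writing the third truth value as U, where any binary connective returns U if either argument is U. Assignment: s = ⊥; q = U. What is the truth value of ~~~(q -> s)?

U

q -> s = U -> ⊥ = U  [any arg is the third value ⇒ result is the third value]
~(q -> s) = ~U = U
~~(q -> s) = ~U = U
~~~(q -> s) = ~U = U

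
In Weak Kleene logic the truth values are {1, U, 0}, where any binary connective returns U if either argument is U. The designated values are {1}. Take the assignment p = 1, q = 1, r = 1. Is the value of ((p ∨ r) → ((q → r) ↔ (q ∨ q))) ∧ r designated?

Yes

p ∨ r = 1 ∨ 1 = 1
q → r = 1 → 1 = 1
q ∨ q = 1 ∨ 1 = 1
(q → r) ↔ (q ∨ q) = 1 ↔ 1 = 1
(p ∨ r) → ((q → r) ↔ (q ∨ q)) = 1 → 1 = 1
((p ∨ r) → ((q → r) ↔ (q ∨ q))) ∧ r = 1 ∧ 1 = 1
1 ∈ {1}.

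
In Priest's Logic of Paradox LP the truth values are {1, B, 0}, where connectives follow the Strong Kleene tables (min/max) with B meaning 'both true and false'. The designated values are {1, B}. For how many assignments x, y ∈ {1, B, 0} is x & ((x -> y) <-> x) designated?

5

Of the 9 assignments, 5 give a value in {1, B}.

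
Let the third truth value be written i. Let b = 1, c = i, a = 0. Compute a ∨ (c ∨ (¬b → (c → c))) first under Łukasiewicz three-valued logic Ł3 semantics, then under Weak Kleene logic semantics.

In Łukasiewicz three-valued logic Ł3: ¬b = ¬1 = 0
c → c = i → i = 1
¬b → (c → c) = 0 → 1 = 1
c ∨ (¬b → (c → c)) = i ∨ 1 = 1
a ∨ (c ∨ (¬b → (c → c))) = 0 ∨ 1 = 1
In Weak Kleene logic: ¬b = ¬1 = 0
c → c = i → i = i  [any arg is the third value ⇒ result is the third value]
¬b → (c → c) = 0 → i = i
c ∨ (¬b → (c → c)) = i ∨ i = i
a ∨ (c ∨ (¬b → (c → c))) = 0 ∨ i = i
They differ because Łukasiewicz three-valued logic Ł3 and Weak Kleene logic treat i differently under the binary connectives.

1; i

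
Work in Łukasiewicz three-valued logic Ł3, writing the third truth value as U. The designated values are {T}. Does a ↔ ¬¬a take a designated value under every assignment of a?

Every assignment of a over {T, U, F} gives a value in {T}.
In particular, with a=U: a ↔ ¬¬a = T.

Yes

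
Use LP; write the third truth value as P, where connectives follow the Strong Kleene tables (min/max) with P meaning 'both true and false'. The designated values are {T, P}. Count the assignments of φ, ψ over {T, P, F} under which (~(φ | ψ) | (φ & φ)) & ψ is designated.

5

Of the 9 assignments, 5 give a value in {T, P}.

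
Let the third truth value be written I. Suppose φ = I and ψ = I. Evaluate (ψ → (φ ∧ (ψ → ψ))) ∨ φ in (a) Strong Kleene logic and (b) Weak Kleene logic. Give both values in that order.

I; I

In Strong Kleene logic: ψ → ψ = I → I = I  [¬I ∨ I]
φ ∧ (ψ → ψ) = I ∧ I = I
ψ → (φ ∧ (ψ → ψ)) = I → I = I
(ψ → (φ ∧ (ψ → ψ))) ∨ φ = I ∨ I = I
In Weak Kleene logic: ψ → ψ = I → I = I
φ ∧ (ψ → ψ) = I ∧ I = I
ψ → (φ ∧ (ψ → ψ)) = I → I = I
(ψ → (φ ∧ (ψ → ψ))) ∨ φ = I ∨ I = I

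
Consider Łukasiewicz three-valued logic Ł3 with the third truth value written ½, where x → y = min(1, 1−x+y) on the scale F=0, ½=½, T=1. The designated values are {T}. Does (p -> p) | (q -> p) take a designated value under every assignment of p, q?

Yes

Every assignment of p, q over {T, ½, F} gives a value in {T}.
In particular, with p=½, q=½: (p -> p) | (q -> p) = T.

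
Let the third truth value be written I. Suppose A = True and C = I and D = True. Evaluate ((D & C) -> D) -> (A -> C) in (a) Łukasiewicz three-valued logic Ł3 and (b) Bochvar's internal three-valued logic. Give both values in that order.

In Łukasiewicz three-valued logic Ł3: D & C = True & I = I
(D & C) -> D = I -> True = True
A -> C = True -> I = I
((D & C) -> D) -> (A -> C) = True -> I = I
In Bochvar's internal three-valued logic: D & C = True & I = I
(D & C) -> D = I -> True = I  [any arg is the third value ⇒ result is the third value]
A -> C = True -> I = I
((D & C) -> D) -> (A -> C) = I -> I = I

I; I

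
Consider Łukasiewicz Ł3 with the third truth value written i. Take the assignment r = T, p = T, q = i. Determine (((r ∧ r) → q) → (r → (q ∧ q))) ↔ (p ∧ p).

r ∧ r = T ∧ T = T
(r ∧ r) → q = T → i = i  [min(1, 1−1+½)]
q ∧ q = i ∧ i = i
r → (q ∧ q) = T → i = i
((r ∧ r) → q) → (r → (q ∧ q)) = i → i = T
p ∧ p = T ∧ T = T
(((r ∧ r) → q) → (r → (q ∧ q))) ↔ (p ∧ p) = T ↔ T = T

T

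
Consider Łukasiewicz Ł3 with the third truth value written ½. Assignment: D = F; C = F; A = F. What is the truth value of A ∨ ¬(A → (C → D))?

C → D = F → F = T
A → (C → D) = F → T = T
¬(A → (C → D)) = ¬T = F
A ∨ ¬(A → (C → D)) = F ∨ F = F

F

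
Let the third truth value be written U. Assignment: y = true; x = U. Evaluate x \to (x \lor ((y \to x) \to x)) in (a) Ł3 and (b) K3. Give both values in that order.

true; U

In Ł3: y \to x = true \to U = U  [min(1, 1−1+½)]
(y \to x) \to x = U \to U = true
x \lor ((y \to x) \to x) = U \lor true = true
x \to (x \lor ((y \to x) \to x)) = U \to true = true
In K3: y \to x = true \to U = U  [\lnot true \lor U]
(y \to x) \to x = U \to U = U
x \lor ((y \to x) \to x) = U \lor U = U
x \to (x \lor ((y \to x) \to x)) = U \to U = U
They differ because Ł3 and K3 treat U differently under implication.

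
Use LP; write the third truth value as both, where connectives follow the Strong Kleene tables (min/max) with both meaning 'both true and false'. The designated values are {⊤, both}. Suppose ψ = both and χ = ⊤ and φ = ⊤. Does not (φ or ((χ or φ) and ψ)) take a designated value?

χ or φ = ⊤ or ⊤ = ⊤
(χ or φ) and ψ = ⊤ and both = both
φ or ((χ or φ) and ψ) = ⊤ or both = ⊤
not (φ or ((χ or φ) and ψ)) = not ⊤ = ⊥
⊥ ∉ {⊤, both}.

No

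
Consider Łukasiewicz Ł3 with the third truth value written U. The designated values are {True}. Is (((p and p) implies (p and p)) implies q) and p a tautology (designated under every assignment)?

Countermodel: p=True, q=U gives U, which is not designated.

No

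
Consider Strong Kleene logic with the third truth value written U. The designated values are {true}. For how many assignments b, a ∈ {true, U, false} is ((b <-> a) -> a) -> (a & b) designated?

Designated under: (b=true, a=true); (b=false, a=false).

2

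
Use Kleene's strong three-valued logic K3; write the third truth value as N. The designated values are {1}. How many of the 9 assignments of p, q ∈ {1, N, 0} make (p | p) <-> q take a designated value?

2

Designated under: (p=1, q=1); (p=0, q=0).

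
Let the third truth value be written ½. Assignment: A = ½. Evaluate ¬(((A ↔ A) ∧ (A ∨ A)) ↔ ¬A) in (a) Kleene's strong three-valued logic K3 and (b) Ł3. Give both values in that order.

½; False

In Kleene's strong three-valued logic K3: A ↔ A = ½ ↔ ½ = ½
A ∨ A = ½ ∨ ½ = ½
(A ↔ A) ∧ (A ∨ A) = ½ ∧ ½ = ½
¬A = ¬½ = ½
((A ↔ A) ∧ (A ∨ A)) ↔ ¬A = ½ ↔ ½ = ½
¬(((A ↔ A) ∧ (A ∨ A)) ↔ ¬A) = ¬½ = ½
In Ł3: A ↔ A = ½ ↔ ½ = True
A ∨ A = ½ ∨ ½ = ½
(A ↔ A) ∧ (A ∨ A) = True ∧ ½ = ½
¬A = ¬½ = ½
((A ↔ A) ∧ (A ∨ A)) ↔ ¬A = ½ ↔ ½ = True
¬(((A ↔ A) ∧ (A ∨ A)) ↔ ¬A) = ¬True = False
They differ because Kleene's strong three-valued logic K3 and Ł3 treat ½ differently under implication.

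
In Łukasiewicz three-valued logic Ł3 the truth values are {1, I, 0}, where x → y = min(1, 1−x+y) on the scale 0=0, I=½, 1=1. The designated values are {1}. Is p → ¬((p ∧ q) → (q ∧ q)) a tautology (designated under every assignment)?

Countermodel: p=1, q=1 gives 0, which is not designated.

No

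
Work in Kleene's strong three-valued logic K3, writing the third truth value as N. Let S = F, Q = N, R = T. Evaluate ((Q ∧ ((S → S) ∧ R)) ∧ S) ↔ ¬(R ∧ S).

S → S = F → F = T
(S → S) ∧ R = T ∧ T = T
Q ∧ ((S → S) ∧ R) = N ∧ T = N
(Q ∧ ((S → S) ∧ R)) ∧ S = N ∧ F = F
R ∧ S = T ∧ F = F
¬(R ∧ S) = ¬F = T
((Q ∧ ((S → S) ∧ R)) ∧ S) ↔ ¬(R ∧ S) = F ↔ T = F

F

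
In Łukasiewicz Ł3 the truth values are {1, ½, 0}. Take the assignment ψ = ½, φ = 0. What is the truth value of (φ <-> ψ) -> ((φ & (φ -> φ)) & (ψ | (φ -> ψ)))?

½

φ <-> ψ = 0 <-> ½ = ½  [1 − |0−½|]
φ -> φ = 0 -> 0 = 1
φ & (φ -> φ) = 0 & 1 = 0
φ -> ψ = 0 -> ½ = 1
ψ | (φ -> ψ) = ½ | 1 = 1
(φ & (φ -> φ)) & (ψ | (φ -> ψ)) = 0 & 1 = 0
(φ <-> ψ) -> ((φ & (φ -> φ)) & (ψ | (φ -> ψ))) = ½ -> 0 = ½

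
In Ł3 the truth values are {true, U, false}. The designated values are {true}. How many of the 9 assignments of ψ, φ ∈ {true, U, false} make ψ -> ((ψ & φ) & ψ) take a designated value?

Of the 9 assignments, 6 give a value in {true}.

6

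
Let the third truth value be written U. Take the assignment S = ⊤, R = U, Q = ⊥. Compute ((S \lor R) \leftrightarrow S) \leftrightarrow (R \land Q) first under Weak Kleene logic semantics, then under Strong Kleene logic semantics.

In Weak Kleene logic: S \lor R = ⊤ \lor U = U
(S \lor R) \leftrightarrow S = U \leftrightarrow ⊤ = U
R \land Q = U \land ⊥ = U
((S \lor R) \leftrightarrow S) \leftrightarrow (R \land Q) = U \leftrightarrow U = U
In Strong Kleene logic: S \lor R = ⊤ \lor U = ⊤
(S \lor R) \leftrightarrow S = ⊤ \leftrightarrow ⊤ = ⊤
R \land Q = U \land ⊥ = ⊥
((S \lor R) \leftrightarrow S) \leftrightarrow (R \land Q) = ⊤ \leftrightarrow ⊥ = ⊥
They differ because Weak Kleene logic and Strong Kleene logic treat U differently under the binary connectives.

U; ⊥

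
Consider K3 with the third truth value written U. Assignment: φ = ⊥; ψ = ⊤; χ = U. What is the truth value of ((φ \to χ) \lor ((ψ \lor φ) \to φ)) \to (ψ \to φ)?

φ \to χ = ⊥ \to U = ⊤  [\lnot ⊥ \lor U]
ψ \lor φ = ⊤ \lor ⊥ = ⊤
(ψ \lor φ) \to φ = ⊤ \to ⊥ = ⊥
(φ \to χ) \lor ((ψ \lor φ) \to φ) = ⊤ \lor ⊥ = ⊤
ψ \to φ = ⊤ \to ⊥ = ⊥
((φ \to χ) \lor ((ψ \lor φ) \to φ)) \to (ψ \to φ) = ⊤ \to ⊥ = ⊥

⊥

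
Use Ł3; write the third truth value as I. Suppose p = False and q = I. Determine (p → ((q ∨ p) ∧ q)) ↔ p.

q ∨ p = I ∨ False = I
(q ∨ p) ∧ q = I ∧ I = I
p → ((q ∨ p) ∧ q) = False → I = True  [min(1, 1−0+½)]
(p → ((q ∨ p) ∧ q)) ↔ p = True ↔ False = False

False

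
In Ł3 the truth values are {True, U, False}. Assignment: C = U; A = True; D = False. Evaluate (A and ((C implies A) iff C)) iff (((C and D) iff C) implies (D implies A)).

C implies A = U implies True = True  [min(1, 1−½+1)]
(C implies A) iff C = True iff U = U
A and ((C implies A) iff C) = True and U = U
C and D = U and False = False
(C and D) iff C = False iff U = U
D implies A = False implies True = True
((C and D) iff C) implies (D implies A) = U implies True = True
(A and ((C implies A) iff C)) iff (((C and D) iff C) implies (D implies A)) = U iff True = U

U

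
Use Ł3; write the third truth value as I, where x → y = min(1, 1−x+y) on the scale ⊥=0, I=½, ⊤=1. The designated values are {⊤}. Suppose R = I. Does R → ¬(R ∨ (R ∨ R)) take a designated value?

Yes

R ∨ R = I ∨ I = I
R ∨ (R ∨ R) = I ∨ I = I
¬(R ∨ (R ∨ R)) = ¬I = I
R → ¬(R ∨ (R ∨ R)) = I → I = ⊤  [min(1, 1−½+½)]
⊤ ∈ {⊤}.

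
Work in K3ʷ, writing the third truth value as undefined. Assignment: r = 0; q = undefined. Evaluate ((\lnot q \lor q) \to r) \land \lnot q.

\lnot q = \lnot undefined = undefined
\lnot q \lor q = undefined \lor undefined = undefined
(\lnot q \lor q) \to r = undefined \to 0 = undefined  [any arg is the third value ⇒ result is the third value]
\lnot q = \lnot undefined = undefined
((\lnot q \lor q) \to r) \land \lnot q = undefined \land undefined = undefined

undefined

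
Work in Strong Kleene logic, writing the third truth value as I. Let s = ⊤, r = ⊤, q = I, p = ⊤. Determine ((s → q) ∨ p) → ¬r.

⊥

s → q = ⊤ → I = I  [¬⊤ ∨ I]
(s → q) ∨ p = I ∨ ⊤ = ⊤
¬r = ¬⊤ = ⊥
((s → q) ∨ p) → ¬r = ⊤ → ⊥ = ⊥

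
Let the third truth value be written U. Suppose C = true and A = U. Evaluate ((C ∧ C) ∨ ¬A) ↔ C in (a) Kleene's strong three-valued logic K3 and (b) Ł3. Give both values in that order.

true; true

In Kleene's strong three-valued logic K3: C ∧ C = true ∧ true = true
¬A = ¬U = U
(C ∧ C) ∨ ¬A = true ∨ U = true
((C ∧ C) ∨ ¬A) ↔ C = true ↔ true = true
In Ł3: C ∧ C = true ∧ true = true
¬A = ¬U = U
(C ∧ C) ∨ ¬A = true ∨ U = true
((C ∧ C) ∨ ¬A) ↔ C = true ↔ true = true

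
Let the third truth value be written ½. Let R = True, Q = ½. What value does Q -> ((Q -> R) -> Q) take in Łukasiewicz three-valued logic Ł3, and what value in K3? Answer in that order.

True; ½

In Łukasiewicz three-valued logic Ł3: Q -> R = ½ -> True = True  [min(1, 1−½+1)]
(Q -> R) -> Q = True -> ½ = ½
Q -> ((Q -> R) -> Q) = ½ -> ½ = True
In K3: Q -> R = ½ -> True = True
(Q -> R) -> Q = True -> ½ = ½
Q -> ((Q -> R) -> Q) = ½ -> ½ = ½
They differ because Łukasiewicz three-valued logic Ł3 and K3 treat ½ differently under implication.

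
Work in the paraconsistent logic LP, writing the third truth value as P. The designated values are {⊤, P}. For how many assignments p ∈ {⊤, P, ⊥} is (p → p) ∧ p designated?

2

p=⊤: ⊤ ✓
p=P: P ✓
p=⊥: ⊥ ·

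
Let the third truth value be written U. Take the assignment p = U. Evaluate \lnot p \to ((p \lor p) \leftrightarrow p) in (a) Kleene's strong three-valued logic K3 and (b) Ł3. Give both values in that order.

U; T

In Kleene's strong three-valued logic K3: \lnot p = \lnot U = U
p \lor p = U \lor U = U
(p \lor p) \leftrightarrow p = U \leftrightarrow U = U
\lnot p \to ((p \lor p) \leftrightarrow p) = U \to U = U
In Ł3: \lnot p = \lnot U = U
p \lor p = U \lor U = U
(p \lor p) \leftrightarrow p = U \leftrightarrow U = T  [1 − |½−½|]
\lnot p \to ((p \lor p) \leftrightarrow p) = U \to T = T
They differ because Kleene's strong three-valued logic K3 and Ł3 treat U differently under implication.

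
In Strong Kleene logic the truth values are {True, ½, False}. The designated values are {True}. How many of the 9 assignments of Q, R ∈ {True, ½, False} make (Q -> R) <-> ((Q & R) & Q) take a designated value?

2

Designated under: (Q=True, R=True); (Q=True, R=False).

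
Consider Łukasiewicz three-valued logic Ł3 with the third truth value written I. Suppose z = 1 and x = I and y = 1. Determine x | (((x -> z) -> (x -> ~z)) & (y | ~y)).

x -> z = I -> 1 = 1  [min(1, 1−½+1)]
~z = ~1 = 0
x -> ~z = I -> 0 = I
(x -> z) -> (x -> ~z) = 1 -> I = I
~y = ~1 = 0
y | ~y = 1 | 0 = 1
((x -> z) -> (x -> ~z)) & (y | ~y) = I & 1 = I
x | (((x -> z) -> (x -> ~z)) & (y | ~y)) = I | I = I

I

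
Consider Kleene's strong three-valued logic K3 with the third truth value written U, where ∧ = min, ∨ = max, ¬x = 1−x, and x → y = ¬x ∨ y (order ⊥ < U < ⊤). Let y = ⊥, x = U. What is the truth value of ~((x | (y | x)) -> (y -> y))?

⊥

y | x = ⊥ | U = U
x | (y | x) = U | U = U
y -> y = ⊥ -> ⊥ = ⊤
(x | (y | x)) -> (y -> y) = U -> ⊤ = ⊤  [~U | ⊤]
~((x | (y | x)) -> (y -> y)) = ~⊤ = ⊥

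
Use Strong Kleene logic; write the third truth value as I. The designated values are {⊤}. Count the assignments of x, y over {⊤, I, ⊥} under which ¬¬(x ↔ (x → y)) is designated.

1

Designated under: (x=⊤, y=⊤).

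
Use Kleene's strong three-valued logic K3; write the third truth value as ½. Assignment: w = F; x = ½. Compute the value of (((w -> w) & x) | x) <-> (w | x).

½

w -> w = F -> F = T
(w -> w) & x = T & ½ = ½
((w -> w) & x) | x = ½ | ½ = ½
w | x = F | ½ = ½
(((w -> w) & x) | x) <-> (w | x) = ½ <-> ½ = ½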